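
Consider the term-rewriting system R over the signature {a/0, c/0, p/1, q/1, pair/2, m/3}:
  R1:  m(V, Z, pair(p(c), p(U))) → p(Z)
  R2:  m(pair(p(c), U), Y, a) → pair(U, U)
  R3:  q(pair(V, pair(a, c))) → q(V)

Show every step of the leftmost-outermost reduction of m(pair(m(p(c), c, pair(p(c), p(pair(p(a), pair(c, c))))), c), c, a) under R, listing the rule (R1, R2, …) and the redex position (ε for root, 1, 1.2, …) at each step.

1. m(pair(m(p(c), c, pair(p(c), p(pair(p(a), pair(c, c))))), c), c, a)  →  m(pair(p(c), c), c, a)   [R1 at 1.1]
2. m(pair(p(c), c), c, a)  →  pair(c, c)   [R2 at ε]

pair(c, c)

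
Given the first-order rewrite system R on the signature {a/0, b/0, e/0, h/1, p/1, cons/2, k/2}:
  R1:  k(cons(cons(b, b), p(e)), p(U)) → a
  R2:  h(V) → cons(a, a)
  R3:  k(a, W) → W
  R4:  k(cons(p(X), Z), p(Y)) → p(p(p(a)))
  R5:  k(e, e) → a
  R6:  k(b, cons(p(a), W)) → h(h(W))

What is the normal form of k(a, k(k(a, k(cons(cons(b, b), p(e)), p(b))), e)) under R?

e

1. k(a, k(k(a, k(cons(cons(b, b), p(e)), p(b))), e))  →  k(k(a, k(cons(cons(b, b), p(e)), p(b))), e)   [R3 at ε]
2. k(k(a, k(cons(cons(b, b), p(e)), p(b))), e)  →  k(k(cons(cons(b, b), p(e)), p(b)), e)   [R3 at 1]
3. k(k(cons(cons(b, b), p(e)), p(b)), e)  →  k(a, e)   [R1 at 1]
4. k(a, e)  →  e   [R3 at ε]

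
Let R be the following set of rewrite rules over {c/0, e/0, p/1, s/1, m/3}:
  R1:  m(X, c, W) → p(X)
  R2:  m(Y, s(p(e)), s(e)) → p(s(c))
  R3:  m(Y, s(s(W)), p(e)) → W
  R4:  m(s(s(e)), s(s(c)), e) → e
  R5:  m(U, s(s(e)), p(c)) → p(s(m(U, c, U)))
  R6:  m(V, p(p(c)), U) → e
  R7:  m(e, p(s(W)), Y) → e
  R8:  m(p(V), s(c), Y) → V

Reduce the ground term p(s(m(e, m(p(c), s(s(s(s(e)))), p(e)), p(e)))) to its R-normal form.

1. p(s(m(e, m(p(c), s(s(s(s(e)))), p(e)), p(e))))  →  p(s(m(e, s(s(e)), p(e))))   [R3 at 1.1.2]
2. p(s(m(e, s(s(e)), p(e))))  →  p(s(e))   [R3 at 1.1]

p(s(e))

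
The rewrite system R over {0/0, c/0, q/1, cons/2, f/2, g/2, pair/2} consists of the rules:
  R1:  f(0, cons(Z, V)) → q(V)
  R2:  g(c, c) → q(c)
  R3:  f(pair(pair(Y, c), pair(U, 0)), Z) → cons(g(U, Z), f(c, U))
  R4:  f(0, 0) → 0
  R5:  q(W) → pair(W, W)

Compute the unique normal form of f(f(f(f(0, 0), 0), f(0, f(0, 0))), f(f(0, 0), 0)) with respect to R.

0

1. f(f(f(f(0, 0), 0), f(0, f(0, 0))), f(f(0, 0), 0))  →  f(f(f(0, 0), f(0, f(0, 0))), f(f(0, 0), 0))   [R4 at 1.1.1]
2. f(f(f(0, 0), f(0, f(0, 0))), f(f(0, 0), 0))  →  f(f(0, f(0, f(0, 0))), f(f(0, 0), 0))   [R4 at 1.1]
3. f(f(0, f(0, f(0, 0))), f(f(0, 0), 0))  →  f(f(0, f(0, 0)), f(f(0, 0), 0))   [R4 at 1.2.2]
4. f(f(0, f(0, 0)), f(f(0, 0), 0))  →  f(f(0, 0), f(f(0, 0), 0))   [R4 at 1.2]
5. f(f(0, 0), f(f(0, 0), 0))  →  f(0, f(f(0, 0), 0))   [R4 at 1]
6. f(0, f(f(0, 0), 0))  →  f(0, f(0, 0))   [R4 at 2.1]
7. f(0, f(0, 0))  →  f(0, 0)   [R4 at 2]
8. f(0, 0)  →  0   [R4 at ε]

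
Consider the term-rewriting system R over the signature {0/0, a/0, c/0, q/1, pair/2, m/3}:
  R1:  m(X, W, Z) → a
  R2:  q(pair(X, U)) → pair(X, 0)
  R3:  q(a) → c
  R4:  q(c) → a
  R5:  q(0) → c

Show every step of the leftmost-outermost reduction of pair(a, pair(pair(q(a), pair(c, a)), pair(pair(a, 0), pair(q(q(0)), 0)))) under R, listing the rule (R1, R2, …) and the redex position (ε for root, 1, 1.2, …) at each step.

1. pair(a, pair(pair(q(a), pair(c, a)), pair(pair(a, 0), pair(q(q(0)), 0))))  →  pair(a, pair(pair(c, pair(c, a)), pair(pair(a, 0), pair(q(q(0)), 0))))   [R3 at 2.1.1]
2. pair(a, pair(pair(c, pair(c, a)), pair(pair(a, 0), pair(q(q(0)), 0))))  →  pair(a, pair(pair(c, pair(c, a)), pair(pair(a, 0), pair(q(c), 0))))   [R5 at 2.2.2.1.1]
3. pair(a, pair(pair(c, pair(c, a)), pair(pair(a, 0), pair(q(c), 0))))  →  pair(a, pair(pair(c, pair(c, a)), pair(pair(a, 0), pair(a, 0))))   [R4 at 2.2.2.1]

pair(a, pair(pair(c, pair(c, a)), pair(pair(a, 0), pair(a, 0))))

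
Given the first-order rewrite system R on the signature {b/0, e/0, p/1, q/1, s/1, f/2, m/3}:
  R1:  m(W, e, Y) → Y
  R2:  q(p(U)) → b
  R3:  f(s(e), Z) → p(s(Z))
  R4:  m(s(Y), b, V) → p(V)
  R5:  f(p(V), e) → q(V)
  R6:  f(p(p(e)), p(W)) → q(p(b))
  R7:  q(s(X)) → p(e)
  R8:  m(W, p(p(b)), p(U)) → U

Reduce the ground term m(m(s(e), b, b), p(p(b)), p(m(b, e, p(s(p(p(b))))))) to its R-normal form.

1. m(m(s(e), b, b), p(p(b)), p(m(b, e, p(s(p(p(b)))))))  →  m(b, e, p(s(p(p(b)))))   [R8 at ε]
2. m(b, e, p(s(p(p(b)))))  →  p(s(p(p(b))))   [R1 at ε]

p(s(p(p(b))))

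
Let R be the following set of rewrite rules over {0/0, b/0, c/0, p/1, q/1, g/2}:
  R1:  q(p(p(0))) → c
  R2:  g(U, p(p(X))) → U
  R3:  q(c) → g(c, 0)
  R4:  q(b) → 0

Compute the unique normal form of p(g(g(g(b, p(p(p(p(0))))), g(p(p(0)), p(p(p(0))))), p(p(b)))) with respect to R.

p(b)

1. p(g(g(g(b, p(p(p(p(0))))), g(p(p(0)), p(p(p(0))))), p(p(b))))  →  p(g(g(b, p(p(p(p(0))))), g(p(p(0)), p(p(p(0))))))   [R2 at 1]
2. p(g(g(b, p(p(p(p(0))))), g(p(p(0)), p(p(p(0))))))  →  p(g(b, g(p(p(0)), p(p(p(0))))))   [R2 at 1.1]
3. p(g(b, g(p(p(0)), p(p(p(0))))))  →  p(g(b, p(p(0))))   [R2 at 1.2]
4. p(g(b, p(p(0))))  →  p(b)   [R2 at 1]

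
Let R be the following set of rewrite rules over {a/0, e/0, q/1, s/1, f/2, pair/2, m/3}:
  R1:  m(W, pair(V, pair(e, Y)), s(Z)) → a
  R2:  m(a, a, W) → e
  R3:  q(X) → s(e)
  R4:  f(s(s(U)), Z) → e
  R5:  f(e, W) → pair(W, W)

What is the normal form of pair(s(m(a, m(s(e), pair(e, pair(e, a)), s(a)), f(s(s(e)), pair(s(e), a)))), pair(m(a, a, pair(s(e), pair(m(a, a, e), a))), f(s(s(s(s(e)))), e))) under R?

1. pair(s(m(a, m(s(e), pair(e, pair(e, a)), s(a)), f(s(s(e)), pair(s(e), a)))), pair(m(a, a, pair(s(e), pair(m(a, a, e), a))), f(s(s(s(s(e)))), e)))  →  pair(s(m(a, a, f(s(s(e)), pair(s(e), a)))), pair(m(a, a, pair(s(e), pair(m(a, a, e), a))), f(s(s(s(s(e)))), e)))   [R1 at 1.1.2]
2. pair(s(m(a, a, f(s(s(e)), pair(s(e), a)))), pair(m(a, a, pair(s(e), pair(m(a, a, e), a))), f(s(s(s(s(e)))), e)))  →  pair(s(e), pair(m(a, a, pair(s(e), pair(m(a, a, e), a))), f(s(s(s(s(e)))), e)))   [R2 at 1.1]
3. pair(s(e), pair(m(a, a, pair(s(e), pair(m(a, a, e), a))), f(s(s(s(s(e)))), e)))  →  pair(s(e), pair(e, f(s(s(s(s(e)))), e)))   [R2 at 2.1]
4. pair(s(e), pair(e, f(s(s(s(s(e)))), e)))  →  pair(s(e), pair(e, e))   [R4 at 2.2]

pair(s(e), pair(e, e))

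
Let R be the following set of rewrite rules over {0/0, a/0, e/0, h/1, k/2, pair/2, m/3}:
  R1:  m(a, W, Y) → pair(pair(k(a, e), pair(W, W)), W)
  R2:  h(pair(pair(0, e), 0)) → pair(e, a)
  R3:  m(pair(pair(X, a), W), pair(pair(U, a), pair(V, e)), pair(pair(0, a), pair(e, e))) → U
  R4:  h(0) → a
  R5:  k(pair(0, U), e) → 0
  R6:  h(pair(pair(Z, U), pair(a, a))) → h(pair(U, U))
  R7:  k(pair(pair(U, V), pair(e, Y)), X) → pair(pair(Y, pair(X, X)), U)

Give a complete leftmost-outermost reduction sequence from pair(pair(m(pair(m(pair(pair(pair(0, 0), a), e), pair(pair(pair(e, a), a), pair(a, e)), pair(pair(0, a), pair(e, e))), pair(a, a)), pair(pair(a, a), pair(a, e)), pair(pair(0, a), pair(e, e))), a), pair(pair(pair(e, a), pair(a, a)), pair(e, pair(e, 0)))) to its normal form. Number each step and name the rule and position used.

1. pair(pair(m(pair(m(pair(pair(pair(0, 0), a), e), pair(pair(pair(e, a), a), pair(a, e)), pair(pair(0, a), pair(e, e))), pair(a, a)), pair(pair(a, a), pair(a, e)), pair(pair(0, a), pair(e, e))), a), pair(pair(pair(e, a), pair(a, a)), pair(e, pair(e, 0))))  →  pair(pair(m(pair(pair(e, a), pair(a, a)), pair(pair(a, a), pair(a, e)), pair(pair(0, a), pair(e, e))), a), pair(pair(pair(e, a), pair(a, a)), pair(e, pair(e, 0))))   [R3 at 1.1.1.1]
2. pair(pair(m(pair(pair(e, a), pair(a, a)), pair(pair(a, a), pair(a, e)), pair(pair(0, a), pair(e, e))), a), pair(pair(pair(e, a), pair(a, a)), pair(e, pair(e, 0))))  →  pair(pair(a, a), pair(pair(pair(e, a), pair(a, a)), pair(e, pair(e, 0))))   [R3 at 1.1]

pair(pair(a, a), pair(pair(pair(e, a), pair(a, a)), pair(e, pair(e, 0))))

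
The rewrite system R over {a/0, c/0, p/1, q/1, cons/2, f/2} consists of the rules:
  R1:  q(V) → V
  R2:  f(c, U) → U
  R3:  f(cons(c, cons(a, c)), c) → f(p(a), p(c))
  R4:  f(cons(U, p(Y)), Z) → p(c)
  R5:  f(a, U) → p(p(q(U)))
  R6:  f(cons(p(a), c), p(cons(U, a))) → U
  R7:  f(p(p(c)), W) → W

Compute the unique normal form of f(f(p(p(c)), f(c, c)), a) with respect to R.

a

1. f(f(p(p(c)), f(c, c)), a)  →  f(f(c, c), a)   [R7 at 1]
2. f(f(c, c), a)  →  f(c, a)   [R2 at 1]
3. f(c, a)  →  a   [R2 at ε]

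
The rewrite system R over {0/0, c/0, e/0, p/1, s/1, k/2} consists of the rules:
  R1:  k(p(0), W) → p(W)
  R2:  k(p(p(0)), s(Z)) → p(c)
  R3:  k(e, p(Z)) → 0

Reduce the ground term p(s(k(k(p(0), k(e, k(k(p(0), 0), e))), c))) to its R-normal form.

p(s(p(c)))

1. p(s(k(k(p(0), k(e, k(k(p(0), 0), e))), c)))  →  p(s(k(p(k(e, k(k(p(0), 0), e))), c)))   [R1 at 1.1.1]
2. p(s(k(p(k(e, k(k(p(0), 0), e))), c)))  →  p(s(k(p(k(e, k(p(0), e))), c)))   [R1 at 1.1.1.1.2.1]
3. p(s(k(p(k(e, k(p(0), e))), c)))  →  p(s(k(p(k(e, p(e))), c)))   [R1 at 1.1.1.1.2]
4. p(s(k(p(k(e, p(e))), c)))  →  p(s(k(p(0), c)))   [R3 at 1.1.1.1]
5. p(s(k(p(0), c)))  →  p(s(p(c)))   [R1 at 1.1]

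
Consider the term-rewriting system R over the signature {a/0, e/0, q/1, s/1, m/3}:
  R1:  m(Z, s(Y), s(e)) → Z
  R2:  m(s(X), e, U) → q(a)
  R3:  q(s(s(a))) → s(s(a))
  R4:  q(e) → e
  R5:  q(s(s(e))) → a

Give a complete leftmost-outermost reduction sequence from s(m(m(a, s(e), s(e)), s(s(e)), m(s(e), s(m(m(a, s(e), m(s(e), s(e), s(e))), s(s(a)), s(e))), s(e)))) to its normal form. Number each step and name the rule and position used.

1. s(m(m(a, s(e), s(e)), s(s(e)), m(s(e), s(m(m(a, s(e), m(s(e), s(e), s(e))), s(s(a)), s(e))), s(e))))  →  s(m(a, s(s(e)), m(s(e), s(m(m(a, s(e), m(s(e), s(e), s(e))), s(s(a)), s(e))), s(e))))   [R1 at 1.1]
2. s(m(a, s(s(e)), m(s(e), s(m(m(a, s(e), m(s(e), s(e), s(e))), s(s(a)), s(e))), s(e))))  →  s(m(a, s(s(e)), s(e)))   [R1 at 1.3]
3. s(m(a, s(s(e)), s(e)))  →  s(a)   [R1 at 1]

s(a)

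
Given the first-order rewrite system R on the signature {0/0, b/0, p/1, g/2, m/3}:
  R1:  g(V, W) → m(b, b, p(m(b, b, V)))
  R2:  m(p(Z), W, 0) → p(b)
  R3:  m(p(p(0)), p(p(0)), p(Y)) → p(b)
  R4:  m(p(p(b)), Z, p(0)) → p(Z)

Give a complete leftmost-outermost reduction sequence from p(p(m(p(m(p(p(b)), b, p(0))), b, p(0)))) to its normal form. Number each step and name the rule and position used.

p(p(p(b)))

1. p(p(m(p(m(p(p(b)), b, p(0))), b, p(0))))  →  p(p(m(p(p(b)), b, p(0))))   [R4 at 1.1.1.1]
2. p(p(m(p(p(b)), b, p(0))))  →  p(p(p(b)))   [R4 at 1.1]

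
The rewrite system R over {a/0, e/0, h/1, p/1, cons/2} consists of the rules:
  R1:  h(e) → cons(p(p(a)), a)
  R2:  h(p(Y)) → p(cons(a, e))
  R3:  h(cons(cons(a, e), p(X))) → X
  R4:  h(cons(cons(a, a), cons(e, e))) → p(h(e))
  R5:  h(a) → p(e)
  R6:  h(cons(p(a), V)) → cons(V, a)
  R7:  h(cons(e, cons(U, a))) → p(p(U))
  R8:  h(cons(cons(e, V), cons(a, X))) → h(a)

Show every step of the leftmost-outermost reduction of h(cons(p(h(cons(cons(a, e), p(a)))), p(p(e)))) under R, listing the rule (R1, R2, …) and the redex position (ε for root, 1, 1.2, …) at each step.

1. h(cons(p(h(cons(cons(a, e), p(a)))), p(p(e))))  →  h(cons(p(a), p(p(e))))   [R3 at 1.1.1]
2. h(cons(p(a), p(p(e))))  →  cons(p(p(e)), a)   [R6 at ε]

cons(p(p(e)), a)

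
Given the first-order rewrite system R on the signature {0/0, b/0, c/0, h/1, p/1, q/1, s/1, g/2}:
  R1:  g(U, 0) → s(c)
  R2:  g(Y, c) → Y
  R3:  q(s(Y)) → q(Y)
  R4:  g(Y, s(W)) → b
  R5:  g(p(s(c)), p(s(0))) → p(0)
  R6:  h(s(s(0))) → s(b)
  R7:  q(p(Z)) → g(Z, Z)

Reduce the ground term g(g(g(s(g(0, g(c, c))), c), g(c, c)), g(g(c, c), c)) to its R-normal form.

1. g(g(g(s(g(0, g(c, c))), c), g(c, c)), g(g(c, c), c))  →  g(g(s(g(0, g(c, c))), g(c, c)), g(g(c, c), c))   [R2 at 1.1]
2. g(g(s(g(0, g(c, c))), g(c, c)), g(g(c, c), c))  →  g(g(s(g(0, c)), g(c, c)), g(g(c, c), c))   [R2 at 1.1.1.2]
3. g(g(s(g(0, c)), g(c, c)), g(g(c, c), c))  →  g(g(s(0), g(c, c)), g(g(c, c), c))   [R2 at 1.1.1]
4. g(g(s(0), g(c, c)), g(g(c, c), c))  →  g(g(s(0), c), g(g(c, c), c))   [R2 at 1.2]
5. g(g(s(0), c), g(g(c, c), c))  →  g(s(0), g(g(c, c), c))   [R2 at 1]
6. g(s(0), g(g(c, c), c))  →  g(s(0), g(c, c))   [R2 at 2]
7. g(s(0), g(c, c))  →  g(s(0), c)   [R2 at 2]
8. g(s(0), c)  →  s(0)   [R2 at ε]

s(0)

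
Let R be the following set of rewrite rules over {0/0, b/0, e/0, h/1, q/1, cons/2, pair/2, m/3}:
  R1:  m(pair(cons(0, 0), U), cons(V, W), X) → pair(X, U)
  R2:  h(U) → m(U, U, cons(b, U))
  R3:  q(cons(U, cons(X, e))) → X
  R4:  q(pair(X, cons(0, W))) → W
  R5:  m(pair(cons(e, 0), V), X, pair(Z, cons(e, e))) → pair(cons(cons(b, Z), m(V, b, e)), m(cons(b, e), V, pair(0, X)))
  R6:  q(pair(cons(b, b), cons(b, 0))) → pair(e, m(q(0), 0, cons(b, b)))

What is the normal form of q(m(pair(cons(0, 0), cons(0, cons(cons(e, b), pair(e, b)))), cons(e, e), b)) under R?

1. q(m(pair(cons(0, 0), cons(0, cons(cons(e, b), pair(e, b)))), cons(e, e), b))  →  q(pair(b, cons(0, cons(cons(e, b), pair(e, b)))))   [R1 at 1]
2. q(pair(b, cons(0, cons(cons(e, b), pair(e, b)))))  →  cons(cons(e, b), pair(e, b))   [R4 at ε]

cons(cons(e, b), pair(e, b))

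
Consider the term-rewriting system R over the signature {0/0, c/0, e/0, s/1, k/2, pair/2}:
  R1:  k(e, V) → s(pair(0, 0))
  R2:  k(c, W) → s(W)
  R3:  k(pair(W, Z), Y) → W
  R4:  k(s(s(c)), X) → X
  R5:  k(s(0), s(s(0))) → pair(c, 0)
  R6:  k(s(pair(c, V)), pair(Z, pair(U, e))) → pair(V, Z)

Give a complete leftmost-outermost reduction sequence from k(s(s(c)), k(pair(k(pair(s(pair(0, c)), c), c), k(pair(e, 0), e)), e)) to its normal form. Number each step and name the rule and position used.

1. k(s(s(c)), k(pair(k(pair(s(pair(0, c)), c), c), k(pair(e, 0), e)), e))  →  k(pair(k(pair(s(pair(0, c)), c), c), k(pair(e, 0), e)), e)   [R4 at ε]
2. k(pair(k(pair(s(pair(0, c)), c), c), k(pair(e, 0), e)), e)  →  k(pair(s(pair(0, c)), c), c)   [R3 at ε]
3. k(pair(s(pair(0, c)), c), c)  →  s(pair(0, c))   [R3 at ε]

s(pair(0, c))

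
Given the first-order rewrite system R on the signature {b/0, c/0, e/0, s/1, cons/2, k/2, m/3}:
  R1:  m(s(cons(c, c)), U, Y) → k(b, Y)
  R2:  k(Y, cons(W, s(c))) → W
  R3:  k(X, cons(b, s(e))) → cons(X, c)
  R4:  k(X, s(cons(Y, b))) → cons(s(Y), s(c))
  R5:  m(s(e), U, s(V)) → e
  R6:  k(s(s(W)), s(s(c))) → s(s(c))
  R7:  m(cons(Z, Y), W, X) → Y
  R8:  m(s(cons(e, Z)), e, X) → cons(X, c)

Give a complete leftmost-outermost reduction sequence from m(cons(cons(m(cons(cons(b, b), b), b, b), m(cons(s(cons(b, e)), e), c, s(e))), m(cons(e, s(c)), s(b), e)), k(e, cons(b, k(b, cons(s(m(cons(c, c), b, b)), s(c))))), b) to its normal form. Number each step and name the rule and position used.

s(c)

1. m(cons(cons(m(cons(cons(b, b), b), b, b), m(cons(s(cons(b, e)), e), c, s(e))), m(cons(e, s(c)), s(b), e)), k(e, cons(b, k(b, cons(s(m(cons(c, c), b, b)), s(c))))), b)  →  m(cons(e, s(c)), s(b), e)   [R7 at ε]
2. m(cons(e, s(c)), s(b), e)  →  s(c)   [R7 at ε]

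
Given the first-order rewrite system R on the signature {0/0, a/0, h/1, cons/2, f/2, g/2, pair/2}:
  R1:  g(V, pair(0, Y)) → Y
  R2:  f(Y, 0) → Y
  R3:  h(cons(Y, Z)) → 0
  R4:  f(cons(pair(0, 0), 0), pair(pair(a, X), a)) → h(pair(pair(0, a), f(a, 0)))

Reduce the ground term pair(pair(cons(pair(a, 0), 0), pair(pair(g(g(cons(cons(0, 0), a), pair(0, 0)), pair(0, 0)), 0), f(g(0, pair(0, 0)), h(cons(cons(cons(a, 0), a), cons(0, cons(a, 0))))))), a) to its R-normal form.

1. pair(pair(cons(pair(a, 0), 0), pair(pair(g(g(cons(cons(0, 0), a), pair(0, 0)), pair(0, 0)), 0), f(g(0, pair(0, 0)), h(cons(cons(cons(a, 0), a), cons(0, cons(a, 0))))))), a)  →  pair(pair(cons(pair(a, 0), 0), pair(pair(0, 0), f(g(0, pair(0, 0)), h(cons(cons(cons(a, 0), a), cons(0, cons(a, 0))))))), a)   [R1 at 1.2.1.1]
2. pair(pair(cons(pair(a, 0), 0), pair(pair(0, 0), f(g(0, pair(0, 0)), h(cons(cons(cons(a, 0), a), cons(0, cons(a, 0))))))), a)  →  pair(pair(cons(pair(a, 0), 0), pair(pair(0, 0), f(0, h(cons(cons(cons(a, 0), a), cons(0, cons(a, 0))))))), a)   [R1 at 1.2.2.1]
3. pair(pair(cons(pair(a, 0), 0), pair(pair(0, 0), f(0, h(cons(cons(cons(a, 0), a), cons(0, cons(a, 0))))))), a)  →  pair(pair(cons(pair(a, 0), 0), pair(pair(0, 0), f(0, 0))), a)   [R3 at 1.2.2.2]
4. pair(pair(cons(pair(a, 0), 0), pair(pair(0, 0), f(0, 0))), a)  →  pair(pair(cons(pair(a, 0), 0), pair(pair(0, 0), 0)), a)   [R2 at 1.2.2]

pair(pair(cons(pair(a, 0), 0), pair(pair(0, 0), 0)), a)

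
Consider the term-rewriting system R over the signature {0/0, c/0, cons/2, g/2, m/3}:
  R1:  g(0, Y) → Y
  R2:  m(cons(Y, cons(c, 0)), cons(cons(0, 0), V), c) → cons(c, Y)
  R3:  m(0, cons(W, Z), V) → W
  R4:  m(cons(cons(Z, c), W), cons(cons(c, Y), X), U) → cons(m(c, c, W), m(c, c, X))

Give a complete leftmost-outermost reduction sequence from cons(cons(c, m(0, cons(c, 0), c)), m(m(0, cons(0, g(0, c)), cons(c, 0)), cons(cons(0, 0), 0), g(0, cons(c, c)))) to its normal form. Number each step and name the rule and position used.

1. cons(cons(c, m(0, cons(c, 0), c)), m(m(0, cons(0, g(0, c)), cons(c, 0)), cons(cons(0, 0), 0), g(0, cons(c, c))))  →  cons(cons(c, c), m(m(0, cons(0, g(0, c)), cons(c, 0)), cons(cons(0, 0), 0), g(0, cons(c, c))))   [R3 at 1.2]
2. cons(cons(c, c), m(m(0, cons(0, g(0, c)), cons(c, 0)), cons(cons(0, 0), 0), g(0, cons(c, c))))  →  cons(cons(c, c), m(0, cons(cons(0, 0), 0), g(0, cons(c, c))))   [R3 at 2.1]
3. cons(cons(c, c), m(0, cons(cons(0, 0), 0), g(0, cons(c, c))))  →  cons(cons(c, c), cons(0, 0))   [R3 at 2]

cons(cons(c, c), cons(0, 0))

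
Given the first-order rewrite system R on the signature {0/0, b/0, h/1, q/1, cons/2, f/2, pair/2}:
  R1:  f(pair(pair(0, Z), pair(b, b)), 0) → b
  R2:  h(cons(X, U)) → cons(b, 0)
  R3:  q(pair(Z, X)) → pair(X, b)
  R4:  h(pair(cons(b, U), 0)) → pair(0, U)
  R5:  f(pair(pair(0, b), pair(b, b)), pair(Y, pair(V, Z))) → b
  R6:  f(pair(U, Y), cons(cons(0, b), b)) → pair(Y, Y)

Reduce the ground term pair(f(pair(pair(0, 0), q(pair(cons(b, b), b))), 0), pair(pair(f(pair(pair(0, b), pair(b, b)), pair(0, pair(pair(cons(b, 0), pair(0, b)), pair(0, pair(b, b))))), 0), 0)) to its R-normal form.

1. pair(f(pair(pair(0, 0), q(pair(cons(b, b), b))), 0), pair(pair(f(pair(pair(0, b), pair(b, b)), pair(0, pair(pair(cons(b, 0), pair(0, b)), pair(0, pair(b, b))))), 0), 0))  →  pair(f(pair(pair(0, 0), pair(b, b)), 0), pair(pair(f(pair(pair(0, b), pair(b, b)), pair(0, pair(pair(cons(b, 0), pair(0, b)), pair(0, pair(b, b))))), 0), 0))   [R3 at 1.1.2]
2. pair(f(pair(pair(0, 0), pair(b, b)), 0), pair(pair(f(pair(pair(0, b), pair(b, b)), pair(0, pair(pair(cons(b, 0), pair(0, b)), pair(0, pair(b, b))))), 0), 0))  →  pair(b, pair(pair(f(pair(pair(0, b), pair(b, b)), pair(0, pair(pair(cons(b, 0), pair(0, b)), pair(0, pair(b, b))))), 0), 0))   [R1 at 1]
3. pair(b, pair(pair(f(pair(pair(0, b), pair(b, b)), pair(0, pair(pair(cons(b, 0), pair(0, b)), pair(0, pair(b, b))))), 0), 0))  →  pair(b, pair(pair(b, 0), 0))   [R5 at 2.1.1]

pair(b, pair(pair(b, 0), 0))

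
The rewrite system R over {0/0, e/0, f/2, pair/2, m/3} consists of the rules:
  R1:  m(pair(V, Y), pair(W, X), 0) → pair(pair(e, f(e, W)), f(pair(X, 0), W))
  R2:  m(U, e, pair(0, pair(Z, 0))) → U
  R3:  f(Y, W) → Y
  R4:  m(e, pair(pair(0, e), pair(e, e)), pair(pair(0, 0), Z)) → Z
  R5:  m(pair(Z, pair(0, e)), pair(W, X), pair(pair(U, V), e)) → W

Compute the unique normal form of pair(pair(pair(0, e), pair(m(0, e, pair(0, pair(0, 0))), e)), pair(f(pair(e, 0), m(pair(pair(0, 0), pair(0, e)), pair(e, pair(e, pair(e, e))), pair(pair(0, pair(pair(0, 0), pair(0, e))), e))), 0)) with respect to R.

1. pair(pair(pair(0, e), pair(m(0, e, pair(0, pair(0, 0))), e)), pair(f(pair(e, 0), m(pair(pair(0, 0), pair(0, e)), pair(e, pair(e, pair(e, e))), pair(pair(0, pair(pair(0, 0), pair(0, e))), e))), 0))  →  pair(pair(pair(0, e), pair(0, e)), pair(f(pair(e, 0), m(pair(pair(0, 0), pair(0, e)), pair(e, pair(e, pair(e, e))), pair(pair(0, pair(pair(0, 0), pair(0, e))), e))), 0))   [R2 at 1.2.1]
2. pair(pair(pair(0, e), pair(0, e)), pair(f(pair(e, 0), m(pair(pair(0, 0), pair(0, e)), pair(e, pair(e, pair(e, e))), pair(pair(0, pair(pair(0, 0), pair(0, e))), e))), 0))  →  pair(pair(pair(0, e), pair(0, e)), pair(pair(e, 0), 0))   [R3 at 2.1]

pair(pair(pair(0, e), pair(0, e)), pair(pair(e, 0), 0))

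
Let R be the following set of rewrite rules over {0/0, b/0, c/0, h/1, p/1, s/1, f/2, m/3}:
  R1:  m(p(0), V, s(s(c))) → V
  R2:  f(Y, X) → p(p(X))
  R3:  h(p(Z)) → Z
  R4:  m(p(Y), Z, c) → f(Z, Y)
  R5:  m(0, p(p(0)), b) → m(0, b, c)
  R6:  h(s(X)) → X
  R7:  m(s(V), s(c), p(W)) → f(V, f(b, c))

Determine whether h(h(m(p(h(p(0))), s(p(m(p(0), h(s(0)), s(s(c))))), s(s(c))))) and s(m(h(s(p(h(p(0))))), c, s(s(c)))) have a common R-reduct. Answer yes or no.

Reduce t₁ = h(h(m(p(h(p(0))), s(p(m(p(0), h(s(0)), s(s(c))))), s(s(c))))):
1. h(h(m(p(h(p(0))), s(p(m(p(0), h(s(0)), s(s(c))))), s(s(c)))))  →  h(h(m(p(0), s(p(m(p(0), h(s(0)), s(s(c))))), s(s(c)))))   [R3 at 1.1.1.1]
2. h(h(m(p(0), s(p(m(p(0), h(s(0)), s(s(c))))), s(s(c)))))  →  h(h(s(p(m(p(0), h(s(0)), s(s(c)))))))   [R1 at 1.1]
3. h(h(s(p(m(p(0), h(s(0)), s(s(c)))))))  →  h(p(m(p(0), h(s(0)), s(s(c)))))   [R6 at 1]
4. h(p(m(p(0), h(s(0)), s(s(c)))))  →  m(p(0), h(s(0)), s(s(c)))   [R3 at ε]
5. m(p(0), h(s(0)), s(s(c)))  →  h(s(0))   [R1 at ε]
6. h(s(0))  →  0   [R6 at ε]

Reduce t₂ = s(m(h(s(p(h(p(0))))), c, s(s(c)))):
1. s(m(h(s(p(h(p(0))))), c, s(s(c))))  →  s(m(p(h(p(0))), c, s(s(c))))   [R6 at 1.1]
2. s(m(p(h(p(0))), c, s(s(c))))  →  s(m(p(0), c, s(s(c))))   [R3 at 1.1.1]
3. s(m(p(0), c, s(s(c))))  →  s(c)   [R1 at 1]

no — NF(t₁) = 0, NF(t₂) = s(c)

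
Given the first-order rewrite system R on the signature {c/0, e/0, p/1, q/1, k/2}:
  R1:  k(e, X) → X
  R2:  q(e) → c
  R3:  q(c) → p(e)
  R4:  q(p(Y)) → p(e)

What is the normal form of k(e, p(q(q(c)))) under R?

p(p(e))

1. k(e, p(q(q(c))))  →  p(q(q(c)))   [R1 at ε]
2. p(q(q(c)))  →  p(q(p(e)))   [R3 at 1.1]
3. p(q(p(e)))  →  p(p(e))   [R4 at 1]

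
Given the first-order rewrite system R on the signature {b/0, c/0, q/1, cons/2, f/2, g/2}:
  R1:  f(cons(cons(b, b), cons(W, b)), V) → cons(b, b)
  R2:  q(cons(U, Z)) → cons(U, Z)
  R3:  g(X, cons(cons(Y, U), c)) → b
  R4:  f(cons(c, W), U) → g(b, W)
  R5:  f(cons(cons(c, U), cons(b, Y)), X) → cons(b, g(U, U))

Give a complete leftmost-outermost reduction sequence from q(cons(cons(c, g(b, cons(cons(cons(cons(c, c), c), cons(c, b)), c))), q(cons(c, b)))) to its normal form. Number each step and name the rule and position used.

1. q(cons(cons(c, g(b, cons(cons(cons(cons(c, c), c), cons(c, b)), c))), q(cons(c, b))))  →  cons(cons(c, g(b, cons(cons(cons(cons(c, c), c), cons(c, b)), c))), q(cons(c, b)))   [R2 at ε]
2. cons(cons(c, g(b, cons(cons(cons(cons(c, c), c), cons(c, b)), c))), q(cons(c, b)))  →  cons(cons(c, b), q(cons(c, b)))   [R3 at 1.2]
3. cons(cons(c, b), q(cons(c, b)))  →  cons(cons(c, b), cons(c, b))   [R2 at 2]

cons(cons(c, b), cons(c, b))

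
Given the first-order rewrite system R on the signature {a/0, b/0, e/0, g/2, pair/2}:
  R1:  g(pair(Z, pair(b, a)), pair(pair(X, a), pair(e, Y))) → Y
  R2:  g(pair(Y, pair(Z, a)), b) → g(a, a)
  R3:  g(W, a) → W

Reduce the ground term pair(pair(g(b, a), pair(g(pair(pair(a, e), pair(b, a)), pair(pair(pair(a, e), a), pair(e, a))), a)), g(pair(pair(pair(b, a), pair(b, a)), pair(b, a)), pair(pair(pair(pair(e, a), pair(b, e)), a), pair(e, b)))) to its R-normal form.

1. pair(pair(g(b, a), pair(g(pair(pair(a, e), pair(b, a)), pair(pair(pair(a, e), a), pair(e, a))), a)), g(pair(pair(pair(b, a), pair(b, a)), pair(b, a)), pair(pair(pair(pair(e, a), pair(b, e)), a), pair(e, b))))  →  pair(pair(b, pair(g(pair(pair(a, e), pair(b, a)), pair(pair(pair(a, e), a), pair(e, a))), a)), g(pair(pair(pair(b, a), pair(b, a)), pair(b, a)), pair(pair(pair(pair(e, a), pair(b, e)), a), pair(e, b))))   [R3 at 1.1]
2. pair(pair(b, pair(g(pair(pair(a, e), pair(b, a)), pair(pair(pair(a, e), a), pair(e, a))), a)), g(pair(pair(pair(b, a), pair(b, a)), pair(b, a)), pair(pair(pair(pair(e, a), pair(b, e)), a), pair(e, b))))  →  pair(pair(b, pair(a, a)), g(pair(pair(pair(b, a), pair(b, a)), pair(b, a)), pair(pair(pair(pair(e, a), pair(b, e)), a), pair(e, b))))   [R1 at 1.2.1]
3. pair(pair(b, pair(a, a)), g(pair(pair(pair(b, a), pair(b, a)), pair(b, a)), pair(pair(pair(pair(e, a), pair(b, e)), a), pair(e, b))))  →  pair(pair(b, pair(a, a)), b)   [R1 at 2]

pair(pair(b, pair(a, a)), b)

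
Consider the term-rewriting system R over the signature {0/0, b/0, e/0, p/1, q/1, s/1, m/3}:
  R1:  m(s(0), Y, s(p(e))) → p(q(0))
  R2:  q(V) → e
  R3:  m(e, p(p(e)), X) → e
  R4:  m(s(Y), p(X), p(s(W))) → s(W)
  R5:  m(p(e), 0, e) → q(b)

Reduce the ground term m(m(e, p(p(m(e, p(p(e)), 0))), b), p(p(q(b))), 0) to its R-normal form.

1. m(m(e, p(p(m(e, p(p(e)), 0))), b), p(p(q(b))), 0)  →  m(m(e, p(p(e)), b), p(p(q(b))), 0)   [R3 at 1.2.1.1]
2. m(m(e, p(p(e)), b), p(p(q(b))), 0)  →  m(e, p(p(q(b))), 0)   [R3 at 1]
3. m(e, p(p(q(b))), 0)  →  m(e, p(p(e)), 0)   [R2 at 2.1.1]
4. m(e, p(p(e)), 0)  →  e   [R3 at ε]

e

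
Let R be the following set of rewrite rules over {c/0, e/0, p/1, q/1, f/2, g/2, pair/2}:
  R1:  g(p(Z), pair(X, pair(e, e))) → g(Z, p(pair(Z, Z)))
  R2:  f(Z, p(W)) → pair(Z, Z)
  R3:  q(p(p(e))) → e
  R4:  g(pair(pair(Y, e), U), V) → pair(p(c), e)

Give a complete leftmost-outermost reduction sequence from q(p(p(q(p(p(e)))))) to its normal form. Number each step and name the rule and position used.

1. q(p(p(q(p(p(e))))))  →  q(p(p(e)))   [R3 at 1.1.1]
2. q(p(p(e)))  →  e   [R3 at ε]

e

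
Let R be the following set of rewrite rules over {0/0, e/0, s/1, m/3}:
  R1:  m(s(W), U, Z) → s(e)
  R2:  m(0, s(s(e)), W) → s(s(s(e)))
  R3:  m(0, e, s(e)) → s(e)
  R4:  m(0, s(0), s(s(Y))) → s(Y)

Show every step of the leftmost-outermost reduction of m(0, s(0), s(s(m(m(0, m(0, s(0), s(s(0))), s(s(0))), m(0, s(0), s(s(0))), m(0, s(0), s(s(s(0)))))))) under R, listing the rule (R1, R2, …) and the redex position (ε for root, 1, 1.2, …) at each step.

1. m(0, s(0), s(s(m(m(0, m(0, s(0), s(s(0))), s(s(0))), m(0, s(0), s(s(0))), m(0, s(0), s(s(s(0))))))))  →  s(m(m(0, m(0, s(0), s(s(0))), s(s(0))), m(0, s(0), s(s(0))), m(0, s(0), s(s(s(0))))))   [R4 at ε]
2. s(m(m(0, m(0, s(0), s(s(0))), s(s(0))), m(0, s(0), s(s(0))), m(0, s(0), s(s(s(0))))))  →  s(m(m(0, s(0), s(s(0))), m(0, s(0), s(s(0))), m(0, s(0), s(s(s(0))))))   [R4 at 1.1.2]
3. s(m(m(0, s(0), s(s(0))), m(0, s(0), s(s(0))), m(0, s(0), s(s(s(0))))))  →  s(m(s(0), m(0, s(0), s(s(0))), m(0, s(0), s(s(s(0))))))   [R4 at 1.1]
4. s(m(s(0), m(0, s(0), s(s(0))), m(0, s(0), s(s(s(0))))))  →  s(s(e))   [R1 at 1]

s(s(e))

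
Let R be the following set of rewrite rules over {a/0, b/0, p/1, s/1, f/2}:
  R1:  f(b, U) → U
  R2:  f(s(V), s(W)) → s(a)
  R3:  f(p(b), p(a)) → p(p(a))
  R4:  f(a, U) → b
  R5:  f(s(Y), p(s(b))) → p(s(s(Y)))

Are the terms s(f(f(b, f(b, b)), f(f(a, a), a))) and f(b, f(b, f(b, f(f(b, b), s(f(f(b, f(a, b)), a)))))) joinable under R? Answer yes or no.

Reduce t₁ = s(f(f(b, f(b, b)), f(f(a, a), a))):
1. s(f(f(b, f(b, b)), f(f(a, a), a)))  →  s(f(f(b, b), f(f(a, a), a)))   [R1 at 1.1]
2. s(f(f(b, b), f(f(a, a), a)))  →  s(f(b, f(f(a, a), a)))   [R1 at 1.1]
3. s(f(b, f(f(a, a), a)))  →  s(f(f(a, a), a))   [R1 at 1]
4. s(f(f(a, a), a))  →  s(f(b, a))   [R4 at 1.1]
5. s(f(b, a))  →  s(a)   [R1 at 1]

Reduce t₂ = f(b, f(b, f(b, f(f(b, b), s(f(f(b, f(a, b)), a)))))):
1. f(b, f(b, f(b, f(f(b, b), s(f(f(b, f(a, b)), a))))))  →  f(b, f(b, f(f(b, b), s(f(f(b, f(a, b)), a)))))   [R1 at ε]
2. f(b, f(b, f(f(b, b), s(f(f(b, f(a, b)), a)))))  →  f(b, f(f(b, b), s(f(f(b, f(a, b)), a))))   [R1 at ε]
3. f(b, f(f(b, b), s(f(f(b, f(a, b)), a))))  →  f(f(b, b), s(f(f(b, f(a, b)), a)))   [R1 at ε]
4. f(f(b, b), s(f(f(b, f(a, b)), a)))  →  f(b, s(f(f(b, f(a, b)), a)))   [R1 at 1]
5. f(b, s(f(f(b, f(a, b)), a)))  →  s(f(f(b, f(a, b)), a))   [R1 at ε]
6. s(f(f(b, f(a, b)), a))  →  s(f(f(a, b), a))   [R1 at 1.1]
7. s(f(f(a, b), a))  →  s(f(b, a))   [R4 at 1.1]
8. s(f(b, a))  →  s(a)   [R1 at 1]

yes — NF(t₁) = s(a), NF(t₂) = s(a)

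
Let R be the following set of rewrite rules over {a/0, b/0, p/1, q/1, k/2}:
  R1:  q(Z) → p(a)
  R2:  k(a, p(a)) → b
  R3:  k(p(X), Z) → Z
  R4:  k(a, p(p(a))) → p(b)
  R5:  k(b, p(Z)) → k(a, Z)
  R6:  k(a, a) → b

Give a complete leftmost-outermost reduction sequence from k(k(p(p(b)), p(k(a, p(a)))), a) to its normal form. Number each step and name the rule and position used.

1. k(k(p(p(b)), p(k(a, p(a)))), a)  →  k(p(k(a, p(a))), a)   [R3 at 1]
2. k(p(k(a, p(a))), a)  →  a   [R3 at ε]

a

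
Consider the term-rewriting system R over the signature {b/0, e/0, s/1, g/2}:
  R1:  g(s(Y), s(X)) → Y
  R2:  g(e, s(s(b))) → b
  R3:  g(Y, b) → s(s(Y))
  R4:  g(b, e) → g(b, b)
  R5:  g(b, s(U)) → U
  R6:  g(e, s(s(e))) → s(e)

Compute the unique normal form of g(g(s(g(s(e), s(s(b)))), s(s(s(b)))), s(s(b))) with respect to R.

1. g(g(s(g(s(e), s(s(b)))), s(s(s(b)))), s(s(b)))  →  g(g(s(e), s(s(b))), s(s(b)))   [R1 at 1]
2. g(g(s(e), s(s(b))), s(s(b)))  →  g(e, s(s(b)))   [R1 at 1]
3. g(e, s(s(b)))  →  b   [R2 at ε]

b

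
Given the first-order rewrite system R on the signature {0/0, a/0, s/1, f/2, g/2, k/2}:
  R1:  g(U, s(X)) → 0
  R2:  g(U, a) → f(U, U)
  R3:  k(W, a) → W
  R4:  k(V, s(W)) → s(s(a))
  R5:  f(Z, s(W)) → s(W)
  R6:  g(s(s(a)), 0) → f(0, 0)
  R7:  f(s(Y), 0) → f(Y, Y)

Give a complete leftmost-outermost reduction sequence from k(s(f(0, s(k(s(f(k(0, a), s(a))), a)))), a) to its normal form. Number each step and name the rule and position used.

s(s(s(s(a))))

1. k(s(f(0, s(k(s(f(k(0, a), s(a))), a)))), a)  →  s(f(0, s(k(s(f(k(0, a), s(a))), a))))   [R3 at ε]
2. s(f(0, s(k(s(f(k(0, a), s(a))), a))))  →  s(s(k(s(f(k(0, a), s(a))), a)))   [R5 at 1]
3. s(s(k(s(f(k(0, a), s(a))), a)))  →  s(s(s(f(k(0, a), s(a)))))   [R3 at 1.1]
4. s(s(s(f(k(0, a), s(a)))))  →  s(s(s(s(a))))   [R5 at 1.1.1]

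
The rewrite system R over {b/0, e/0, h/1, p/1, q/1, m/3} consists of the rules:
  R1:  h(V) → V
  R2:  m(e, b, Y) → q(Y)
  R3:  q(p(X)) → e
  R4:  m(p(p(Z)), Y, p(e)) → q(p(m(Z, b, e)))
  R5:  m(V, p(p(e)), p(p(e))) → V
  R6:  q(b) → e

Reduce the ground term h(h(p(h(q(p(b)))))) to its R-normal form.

p(e)

1. h(h(p(h(q(p(b))))))  →  h(p(h(q(p(b)))))   [R1 at ε]
2. h(p(h(q(p(b)))))  →  p(h(q(p(b))))   [R1 at ε]
3. p(h(q(p(b))))  →  p(q(p(b)))   [R1 at 1]
4. p(q(p(b)))  →  p(e)   [R3 at 1]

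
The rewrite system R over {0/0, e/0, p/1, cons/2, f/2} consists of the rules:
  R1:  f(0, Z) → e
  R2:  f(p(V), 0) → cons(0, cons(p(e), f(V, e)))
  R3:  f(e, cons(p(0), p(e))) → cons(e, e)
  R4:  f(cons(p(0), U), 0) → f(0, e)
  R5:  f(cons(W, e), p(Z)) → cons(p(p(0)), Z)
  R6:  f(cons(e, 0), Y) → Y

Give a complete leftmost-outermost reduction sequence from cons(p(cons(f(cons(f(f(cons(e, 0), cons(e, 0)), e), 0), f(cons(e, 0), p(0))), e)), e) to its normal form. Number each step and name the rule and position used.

1. cons(p(cons(f(cons(f(f(cons(e, 0), cons(e, 0)), e), 0), f(cons(e, 0), p(0))), e)), e)  →  cons(p(cons(f(cons(f(cons(e, 0), e), 0), f(cons(e, 0), p(0))), e)), e)   [R6 at 1.1.1.1.1.1]
2. cons(p(cons(f(cons(f(cons(e, 0), e), 0), f(cons(e, 0), p(0))), e)), e)  →  cons(p(cons(f(cons(e, 0), f(cons(e, 0), p(0))), e)), e)   [R6 at 1.1.1.1.1]
3. cons(p(cons(f(cons(e, 0), f(cons(e, 0), p(0))), e)), e)  →  cons(p(cons(f(cons(e, 0), p(0)), e)), e)   [R6 at 1.1.1]
4. cons(p(cons(f(cons(e, 0), p(0)), e)), e)  →  cons(p(cons(p(0), e)), e)   [R6 at 1.1.1]

cons(p(cons(p(0), e)), e)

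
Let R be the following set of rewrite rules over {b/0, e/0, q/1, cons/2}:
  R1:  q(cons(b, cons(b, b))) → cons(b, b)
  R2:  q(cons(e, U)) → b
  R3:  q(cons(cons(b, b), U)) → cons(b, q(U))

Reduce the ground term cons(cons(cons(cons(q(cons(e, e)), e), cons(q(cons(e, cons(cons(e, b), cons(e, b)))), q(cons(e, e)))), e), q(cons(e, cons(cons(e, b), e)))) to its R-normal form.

cons(cons(cons(cons(b, e), cons(b, b)), e), b)

1. cons(cons(cons(cons(q(cons(e, e)), e), cons(q(cons(e, cons(cons(e, b), cons(e, b)))), q(cons(e, e)))), e), q(cons(e, cons(cons(e, b), e))))  →  cons(cons(cons(cons(b, e), cons(q(cons(e, cons(cons(e, b), cons(e, b)))), q(cons(e, e)))), e), q(cons(e, cons(cons(e, b), e))))   [R2 at 1.1.1.1]
2. cons(cons(cons(cons(b, e), cons(q(cons(e, cons(cons(e, b), cons(e, b)))), q(cons(e, e)))), e), q(cons(e, cons(cons(e, b), e))))  →  cons(cons(cons(cons(b, e), cons(b, q(cons(e, e)))), e), q(cons(e, cons(cons(e, b), e))))   [R2 at 1.1.2.1]
3. cons(cons(cons(cons(b, e), cons(b, q(cons(e, e)))), e), q(cons(e, cons(cons(e, b), e))))  →  cons(cons(cons(cons(b, e), cons(b, b)), e), q(cons(e, cons(cons(e, b), e))))   [R2 at 1.1.2.2]
4. cons(cons(cons(cons(b, e), cons(b, b)), e), q(cons(e, cons(cons(e, b), e))))  →  cons(cons(cons(cons(b, e), cons(b, b)), e), b)   [R2 at 2]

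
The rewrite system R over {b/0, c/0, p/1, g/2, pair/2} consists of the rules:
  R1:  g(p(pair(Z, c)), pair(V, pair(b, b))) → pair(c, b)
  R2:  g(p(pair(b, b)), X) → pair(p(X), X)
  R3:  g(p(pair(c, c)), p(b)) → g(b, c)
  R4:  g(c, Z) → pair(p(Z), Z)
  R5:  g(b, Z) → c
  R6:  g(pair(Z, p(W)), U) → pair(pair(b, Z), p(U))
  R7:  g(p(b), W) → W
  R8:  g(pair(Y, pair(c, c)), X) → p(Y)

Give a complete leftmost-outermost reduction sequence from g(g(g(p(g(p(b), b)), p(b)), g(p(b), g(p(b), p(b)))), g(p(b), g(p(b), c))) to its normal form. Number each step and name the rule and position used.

c

1. g(g(g(p(g(p(b), b)), p(b)), g(p(b), g(p(b), p(b)))), g(p(b), g(p(b), c)))  →  g(g(g(p(b), p(b)), g(p(b), g(p(b), p(b)))), g(p(b), g(p(b), c)))   [R7 at 1.1.1.1]
2. g(g(g(p(b), p(b)), g(p(b), g(p(b), p(b)))), g(p(b), g(p(b), c)))  →  g(g(p(b), g(p(b), g(p(b), p(b)))), g(p(b), g(p(b), c)))   [R7 at 1.1]
3. g(g(p(b), g(p(b), g(p(b), p(b)))), g(p(b), g(p(b), c)))  →  g(g(p(b), g(p(b), p(b))), g(p(b), g(p(b), c)))   [R7 at 1]
4. g(g(p(b), g(p(b), p(b))), g(p(b), g(p(b), c)))  →  g(g(p(b), p(b)), g(p(b), g(p(b), c)))   [R7 at 1]
5. g(g(p(b), p(b)), g(p(b), g(p(b), c)))  →  g(p(b), g(p(b), g(p(b), c)))   [R7 at 1]
6. g(p(b), g(p(b), g(p(b), c)))  →  g(p(b), g(p(b), c))   [R7 at ε]
7. g(p(b), g(p(b), c))  →  g(p(b), c)   [R7 at ε]
8. g(p(b), c)  →  c   [R7 at ε]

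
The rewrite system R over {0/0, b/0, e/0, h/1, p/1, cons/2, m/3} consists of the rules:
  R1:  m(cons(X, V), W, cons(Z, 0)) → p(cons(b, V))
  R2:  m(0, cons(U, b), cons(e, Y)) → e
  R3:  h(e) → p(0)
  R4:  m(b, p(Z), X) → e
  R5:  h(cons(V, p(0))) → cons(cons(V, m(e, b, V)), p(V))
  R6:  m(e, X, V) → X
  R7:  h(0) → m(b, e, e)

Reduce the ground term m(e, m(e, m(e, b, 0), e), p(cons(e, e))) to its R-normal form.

b

1. m(e, m(e, m(e, b, 0), e), p(cons(e, e)))  →  m(e, m(e, b, 0), e)   [R6 at ε]
2. m(e, m(e, b, 0), e)  →  m(e, b, 0)   [R6 at ε]
3. m(e, b, 0)  →  b   [R6 at ε]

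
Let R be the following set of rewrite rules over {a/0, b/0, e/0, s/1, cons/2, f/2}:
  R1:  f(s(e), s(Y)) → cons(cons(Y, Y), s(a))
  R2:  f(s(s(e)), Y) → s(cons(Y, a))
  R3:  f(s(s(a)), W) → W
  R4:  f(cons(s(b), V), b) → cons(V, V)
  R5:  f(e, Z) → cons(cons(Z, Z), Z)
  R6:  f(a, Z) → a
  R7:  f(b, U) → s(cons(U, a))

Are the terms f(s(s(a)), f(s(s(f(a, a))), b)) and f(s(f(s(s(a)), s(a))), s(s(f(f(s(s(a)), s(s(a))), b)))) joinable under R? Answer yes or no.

no — NF(t₁) = b, NF(t₂) = s(s(b))

Reduce t₁ = f(s(s(a)), f(s(s(f(a, a))), b)):
1. f(s(s(a)), f(s(s(f(a, a))), b))  →  f(s(s(f(a, a))), b)   [R3 at ε]
2. f(s(s(f(a, a))), b)  →  f(s(s(a)), b)   [R6 at 1.1.1]
3. f(s(s(a)), b)  →  b   [R3 at ε]

Reduce t₂ = f(s(f(s(s(a)), s(a))), s(s(f(f(s(s(a)), s(s(a))), b)))):
1. f(s(f(s(s(a)), s(a))), s(s(f(f(s(s(a)), s(s(a))), b))))  →  f(s(s(a)), s(s(f(f(s(s(a)), s(s(a))), b))))   [R3 at 1.1]
2. f(s(s(a)), s(s(f(f(s(s(a)), s(s(a))), b))))  →  s(s(f(f(s(s(a)), s(s(a))), b)))   [R3 at ε]
3. s(s(f(f(s(s(a)), s(s(a))), b)))  →  s(s(f(s(s(a)), b)))   [R3 at 1.1.1]
4. s(s(f(s(s(a)), b)))  →  s(s(b))   [R3 at 1.1]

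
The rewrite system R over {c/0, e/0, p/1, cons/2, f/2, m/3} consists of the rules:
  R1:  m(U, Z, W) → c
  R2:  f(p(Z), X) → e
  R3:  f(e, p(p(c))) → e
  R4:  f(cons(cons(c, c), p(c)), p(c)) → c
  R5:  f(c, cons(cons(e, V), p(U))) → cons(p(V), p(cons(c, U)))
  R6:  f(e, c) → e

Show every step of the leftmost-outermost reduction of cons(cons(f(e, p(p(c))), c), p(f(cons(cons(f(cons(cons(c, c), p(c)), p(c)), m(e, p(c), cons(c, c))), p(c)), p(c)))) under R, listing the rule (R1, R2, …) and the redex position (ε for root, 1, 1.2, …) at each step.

1. cons(cons(f(e, p(p(c))), c), p(f(cons(cons(f(cons(cons(c, c), p(c)), p(c)), m(e, p(c), cons(c, c))), p(c)), p(c))))  →  cons(cons(e, c), p(f(cons(cons(f(cons(cons(c, c), p(c)), p(c)), m(e, p(c), cons(c, c))), p(c)), p(c))))   [R3 at 1.1]
2. cons(cons(e, c), p(f(cons(cons(f(cons(cons(c, c), p(c)), p(c)), m(e, p(c), cons(c, c))), p(c)), p(c))))  →  cons(cons(e, c), p(f(cons(cons(c, m(e, p(c), cons(c, c))), p(c)), p(c))))   [R4 at 2.1.1.1.1]
3. cons(cons(e, c), p(f(cons(cons(c, m(e, p(c), cons(c, c))), p(c)), p(c))))  →  cons(cons(e, c), p(f(cons(cons(c, c), p(c)), p(c))))   [R1 at 2.1.1.1.2]
4. cons(cons(e, c), p(f(cons(cons(c, c), p(c)), p(c))))  →  cons(cons(e, c), p(c))   [R4 at 2.1]

cons(cons(e, c), p(c))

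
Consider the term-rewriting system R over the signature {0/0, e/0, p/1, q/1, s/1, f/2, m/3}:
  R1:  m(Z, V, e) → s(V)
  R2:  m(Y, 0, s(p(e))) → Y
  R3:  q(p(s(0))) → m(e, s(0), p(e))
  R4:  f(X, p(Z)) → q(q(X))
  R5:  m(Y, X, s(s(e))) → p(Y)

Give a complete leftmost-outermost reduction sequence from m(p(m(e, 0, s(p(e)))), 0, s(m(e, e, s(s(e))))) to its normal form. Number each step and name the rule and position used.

1. m(p(m(e, 0, s(p(e)))), 0, s(m(e, e, s(s(e)))))  →  m(p(e), 0, s(m(e, e, s(s(e)))))   [R2 at 1.1]
2. m(p(e), 0, s(m(e, e, s(s(e)))))  →  m(p(e), 0, s(p(e)))   [R5 at 3.1]
3. m(p(e), 0, s(p(e)))  →  p(e)   [R2 at ε]

p(e)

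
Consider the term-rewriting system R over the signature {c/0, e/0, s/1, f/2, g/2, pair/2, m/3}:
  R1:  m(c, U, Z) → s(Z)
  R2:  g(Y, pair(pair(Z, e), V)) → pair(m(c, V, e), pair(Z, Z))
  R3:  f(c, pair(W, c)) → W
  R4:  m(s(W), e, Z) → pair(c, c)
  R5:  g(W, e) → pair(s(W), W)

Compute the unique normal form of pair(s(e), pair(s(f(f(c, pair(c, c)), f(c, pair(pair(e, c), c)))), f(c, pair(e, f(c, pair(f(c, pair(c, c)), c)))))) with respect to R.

pair(s(e), pair(s(e), e))

1. pair(s(e), pair(s(f(f(c, pair(c, c)), f(c, pair(pair(e, c), c)))), f(c, pair(e, f(c, pair(f(c, pair(c, c)), c))))))  →  pair(s(e), pair(s(f(c, f(c, pair(pair(e, c), c)))), f(c, pair(e, f(c, pair(f(c, pair(c, c)), c))))))   [R3 at 2.1.1.1]
2. pair(s(e), pair(s(f(c, f(c, pair(pair(e, c), c)))), f(c, pair(e, f(c, pair(f(c, pair(c, c)), c))))))  →  pair(s(e), pair(s(f(c, pair(e, c))), f(c, pair(e, f(c, pair(f(c, pair(c, c)), c))))))   [R3 at 2.1.1.2]
3. pair(s(e), pair(s(f(c, pair(e, c))), f(c, pair(e, f(c, pair(f(c, pair(c, c)), c))))))  →  pair(s(e), pair(s(e), f(c, pair(e, f(c, pair(f(c, pair(c, c)), c))))))   [R3 at 2.1.1]
4. pair(s(e), pair(s(e), f(c, pair(e, f(c, pair(f(c, pair(c, c)), c))))))  →  pair(s(e), pair(s(e), f(c, pair(e, f(c, pair(c, c))))))   [R3 at 2.2.2.2]
5. pair(s(e), pair(s(e), f(c, pair(e, f(c, pair(c, c))))))  →  pair(s(e), pair(s(e), f(c, pair(e, c))))   [R3 at 2.2.2.2]
6. pair(s(e), pair(s(e), f(c, pair(e, c))))  →  pair(s(e), pair(s(e), e))   [R3 at 2.2]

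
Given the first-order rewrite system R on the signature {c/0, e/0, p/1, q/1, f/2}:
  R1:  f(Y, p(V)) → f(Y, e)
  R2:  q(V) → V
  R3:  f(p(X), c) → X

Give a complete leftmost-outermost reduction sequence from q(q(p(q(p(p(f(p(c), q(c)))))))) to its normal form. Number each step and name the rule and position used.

p(p(p(c)))

1. q(q(p(q(p(p(f(p(c), q(c))))))))  →  q(p(q(p(p(f(p(c), q(c)))))))   [R2 at ε]
2. q(p(q(p(p(f(p(c), q(c)))))))  →  p(q(p(p(f(p(c), q(c))))))   [R2 at ε]
3. p(q(p(p(f(p(c), q(c))))))  →  p(p(p(f(p(c), q(c)))))   [R2 at 1]
4. p(p(p(f(p(c), q(c)))))  →  p(p(p(f(p(c), c))))   [R2 at 1.1.1.2]
5. p(p(p(f(p(c), c))))  →  p(p(p(c)))   [R3 at 1.1.1]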